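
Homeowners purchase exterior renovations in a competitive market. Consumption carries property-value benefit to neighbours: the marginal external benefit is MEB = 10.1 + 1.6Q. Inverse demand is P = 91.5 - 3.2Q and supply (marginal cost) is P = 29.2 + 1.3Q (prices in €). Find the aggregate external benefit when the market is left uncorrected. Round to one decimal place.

Market equilibrium (private): 29.2 + 1.3Q = 91.5 - 3.2Q → Q_m = 13.8444.
Total external benefit = ∫₀^{Q_m} (10.1 + 1.6Q) dQ = 10.1×13.8444 + ½×1.6×13.8444² = 293.1624.

€293.2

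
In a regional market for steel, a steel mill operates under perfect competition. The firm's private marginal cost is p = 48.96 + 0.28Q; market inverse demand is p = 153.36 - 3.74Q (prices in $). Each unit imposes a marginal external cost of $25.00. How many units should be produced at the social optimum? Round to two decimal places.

Social marginal cost = private MC + MEC = 73.96 + 0.28Q.
Set SMC = demand: 73.96 + 0.28Q = 153.36 - 3.74Q → Q* = 19.7512.

Q* = 19.75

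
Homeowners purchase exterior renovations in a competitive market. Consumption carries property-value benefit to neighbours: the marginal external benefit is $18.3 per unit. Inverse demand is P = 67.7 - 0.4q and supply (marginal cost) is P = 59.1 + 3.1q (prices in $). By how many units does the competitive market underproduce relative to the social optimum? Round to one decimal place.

Market equilibrium (private): 59.1 + 3.1q = 67.7 - 0.4q → q_m = 2.4571.
Social marginal benefit = demand + MEB = 86.0 - 0.4q.
Set SMB = MC: 86.0 - 0.4q = 59.1 + 3.1q → q* = 7.6857.
Gap = |2.4571 − 7.6857| = 5.2286.

5.2 units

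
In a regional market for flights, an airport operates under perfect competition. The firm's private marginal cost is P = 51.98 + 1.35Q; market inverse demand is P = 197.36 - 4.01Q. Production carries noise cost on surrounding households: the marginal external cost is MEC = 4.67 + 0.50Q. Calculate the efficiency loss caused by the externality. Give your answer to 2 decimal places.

Market equilibrium (private): 51.98 + 1.35Q = 197.36 - 4.01Q → Q_m = 27.1231.
Social marginal cost = private MC + MEC = 56.65 + 1.85Q.
Set SMC = demand: 56.65 + 1.85Q = 197.36 - 4.01Q → Q* = 24.0119.
The welfare-loss triangle has base |Q_m − Q*| and height MEC(Q_m) (the vertical gap between SMC and demand is zero at Q* and MEC at Q_m).
DWL = ½ × 3.1112 × 18.2316 = 28.3611.

DWL = 28.36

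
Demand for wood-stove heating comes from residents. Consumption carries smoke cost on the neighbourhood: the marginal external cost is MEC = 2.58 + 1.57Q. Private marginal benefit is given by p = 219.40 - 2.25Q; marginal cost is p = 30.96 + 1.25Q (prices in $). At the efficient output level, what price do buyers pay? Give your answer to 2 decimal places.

Social marginal benefit = demand − MEC = 216.82 - 3.82Q.
Set SMB = MC: 216.82 - 3.82Q = 30.96 + 1.25Q → Q* = 36.6588.
Consumer price on the demand curve at Q*: 219.40 − 2.25×36.6588 = 136.9177.

P = $136.92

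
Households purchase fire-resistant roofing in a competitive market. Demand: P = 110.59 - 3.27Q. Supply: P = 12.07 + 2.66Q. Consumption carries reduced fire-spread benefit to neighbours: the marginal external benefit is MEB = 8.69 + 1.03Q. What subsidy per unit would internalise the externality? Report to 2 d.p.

Social marginal benefit = demand + MEB = 119.28 - 2.24Q.
Set SMB = MC: 119.28 - 2.24Q = 12.07 + 2.66Q → Q* = 21.8796.
The Pigouvian subsidy equals MEB at Q*: 8.69 + 1.03×21.8796 = 31.2260.

subsidy = 31.23 per unit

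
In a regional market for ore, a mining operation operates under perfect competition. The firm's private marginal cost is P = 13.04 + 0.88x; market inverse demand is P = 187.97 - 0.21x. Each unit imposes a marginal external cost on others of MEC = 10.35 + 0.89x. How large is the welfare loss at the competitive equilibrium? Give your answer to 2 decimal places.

DWL = 5925.49

Market equilibrium (private): 13.04 + 0.88x = 187.97 - 0.21x → x_m = 160.4862.
Social marginal cost = private MC + MEC = 23.39 + 1.77x.
Set SMC = demand: 23.39 + 1.77x = 187.97 - 0.21x → x* = 83.1212.
The loss is the area between SMC and demand from x* to x_m; with linear curves that's a triangle of height MEC(x_m).
DWL = ½ × 77.3650 × 153.1828 = 5925.4937.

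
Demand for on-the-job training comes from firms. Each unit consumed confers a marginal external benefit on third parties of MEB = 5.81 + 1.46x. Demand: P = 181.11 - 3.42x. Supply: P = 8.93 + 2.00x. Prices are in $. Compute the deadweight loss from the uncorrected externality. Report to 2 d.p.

DWL = $343.92

Market equilibrium (private): 8.93 + 2.00x = 181.11 - 3.42x → x_m = 31.7675.
Social marginal benefit = demand + MEB = 186.92 - 1.96x.
Set SMB = MC: 186.92 - 1.96x = 8.93 + 2.00x → x* = 44.9470.
Between x* and x_m the wedge SMB − MC runs linearly from 0 to MEB(x_m), so the loss is a triangle.
DWL = ½ × 13.1795 × 52.1906 = 343.9230.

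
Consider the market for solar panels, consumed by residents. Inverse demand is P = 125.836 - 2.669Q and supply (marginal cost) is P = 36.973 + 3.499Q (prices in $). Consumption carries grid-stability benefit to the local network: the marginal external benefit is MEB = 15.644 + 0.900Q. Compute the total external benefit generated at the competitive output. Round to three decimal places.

Market equilibrium (private): 36.973 + 3.499Q = 125.836 - 2.669Q → Q_m = 14.4071.
Total external benefit = ∫₀^{Q_m} (15.644 + 0.900Q) dQ = 15.644×14.4071 + ½×0.900×14.4071² = 318.7887.

$318.789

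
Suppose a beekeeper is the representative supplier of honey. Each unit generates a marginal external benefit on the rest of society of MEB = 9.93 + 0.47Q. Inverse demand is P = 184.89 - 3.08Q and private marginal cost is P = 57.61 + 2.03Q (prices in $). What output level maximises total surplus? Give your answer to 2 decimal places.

Q* = 29.57

Social marginal cost = private MC − MEB = 47.68 + 1.56Q.
Set SMC = demand: 47.68 + 1.56Q = 184.89 - 3.08Q → Q* = 29.5711.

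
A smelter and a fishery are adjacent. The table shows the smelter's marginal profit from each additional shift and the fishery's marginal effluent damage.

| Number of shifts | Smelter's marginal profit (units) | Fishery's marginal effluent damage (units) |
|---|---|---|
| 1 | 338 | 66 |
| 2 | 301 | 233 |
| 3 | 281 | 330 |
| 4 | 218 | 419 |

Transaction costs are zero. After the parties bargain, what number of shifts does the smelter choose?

Bargaining reaches the level where marginal profit last exceeds marginal effluent damage.
That holds through level 2 (301 ≥ 233) but not at 3 (281 < 330).

2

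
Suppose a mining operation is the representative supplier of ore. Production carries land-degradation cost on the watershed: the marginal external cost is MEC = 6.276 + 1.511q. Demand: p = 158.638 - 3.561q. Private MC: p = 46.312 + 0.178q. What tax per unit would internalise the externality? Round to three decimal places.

Social marginal cost = private MC + MEC = 52.588 + 1.689q.
Set SMC = demand: 52.588 + 1.689q = 158.638 - 3.561q → q* = 20.2000.
The Pigouvian tax equals MEC at q*: 6.276 + 1.511×20.2000 = 36.7982.

tax = 36.798 per unit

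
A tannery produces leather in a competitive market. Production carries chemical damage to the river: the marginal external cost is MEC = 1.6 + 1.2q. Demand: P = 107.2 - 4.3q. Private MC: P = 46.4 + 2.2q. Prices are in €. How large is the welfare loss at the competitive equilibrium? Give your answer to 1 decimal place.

DWL = €10.7

Market equilibrium (private): 46.4 + 2.2q = 107.2 - 4.3q → q_m = 9.3538.
Social marginal cost = private MC + MEC = 48.0 + 3.4q.
Set SMC = demand: 48.0 + 3.4q = 107.2 - 4.3q → q* = 7.6883.
Height of the DWL triangle at q_m is SMC(q_m) − demand(q_m) = MEC(q_m) = 12.8246.
DWL = ½ × 1.6655 × 12.8246 = 10.6797.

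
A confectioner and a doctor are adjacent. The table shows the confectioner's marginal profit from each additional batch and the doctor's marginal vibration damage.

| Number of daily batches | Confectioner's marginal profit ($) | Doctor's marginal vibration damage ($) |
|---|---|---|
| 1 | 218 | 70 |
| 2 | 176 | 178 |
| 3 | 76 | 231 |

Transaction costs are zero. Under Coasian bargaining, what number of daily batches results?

Bargaining reaches the level where marginal profit last exceeds marginal vibration damage.
That holds through level 1 (218 ≥ 70) but not at 2 (176 < 178).

1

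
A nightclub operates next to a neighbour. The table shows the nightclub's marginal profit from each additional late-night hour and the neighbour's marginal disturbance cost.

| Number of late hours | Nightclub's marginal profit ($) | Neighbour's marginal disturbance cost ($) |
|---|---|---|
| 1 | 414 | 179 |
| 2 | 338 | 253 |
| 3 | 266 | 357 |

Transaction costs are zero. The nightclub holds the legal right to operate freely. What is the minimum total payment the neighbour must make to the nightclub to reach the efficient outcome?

$266

Left alone the nightclub would choose level 3 (marginal profit stays positive).
Efficient level: k* = 2 (marginal profit ≥ marginal disturbance cost through 2).
The neighbour must at least cover the nightclub's forgone profit from cutting 3→2: 266 = 266.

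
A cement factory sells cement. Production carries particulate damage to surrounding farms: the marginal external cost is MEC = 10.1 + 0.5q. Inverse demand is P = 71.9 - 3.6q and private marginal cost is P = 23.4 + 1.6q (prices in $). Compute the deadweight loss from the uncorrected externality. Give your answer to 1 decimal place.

Market equilibrium (private): 23.4 + 1.6q = 71.9 - 3.6q → q_m = 9.3269.
Social marginal cost = private MC + MEC = 33.5 + 2.1q.
Set SMC = demand: 33.5 + 2.1q = 71.9 - 3.6q → q* = 6.7368.
The welfare-loss triangle has base |q_m − q*| and height MEC(q_m) (the vertical gap between SMC and demand is zero at q* and MEC at q_m).
DWL = ½ × 2.5901 × 14.7635 = 19.1195.

DWL = $19.1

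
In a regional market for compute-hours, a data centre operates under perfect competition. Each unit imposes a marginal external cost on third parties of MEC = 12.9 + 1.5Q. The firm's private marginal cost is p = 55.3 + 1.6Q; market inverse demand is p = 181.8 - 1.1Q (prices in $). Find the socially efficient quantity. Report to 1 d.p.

Q* = 27.0

Social marginal cost = private MC + MEC = 68.2 + 3.1Q.
Set SMC = demand: 68.2 + 3.1Q = 181.8 - 1.1Q → Q* = 27.0476.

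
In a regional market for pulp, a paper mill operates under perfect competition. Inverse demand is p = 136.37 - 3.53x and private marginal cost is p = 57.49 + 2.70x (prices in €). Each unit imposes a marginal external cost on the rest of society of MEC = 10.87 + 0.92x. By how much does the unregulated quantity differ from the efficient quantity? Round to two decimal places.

Market equilibrium (private): 57.49 + 2.70x = 136.37 - 3.53x → x_m = 12.6613.
Social marginal cost = private MC + MEC = 68.36 + 3.62x.
Set SMC = demand: 68.36 + 3.62x = 136.37 - 3.53x → x* = 9.5119.
Gap = |12.6613 − 9.5119| = 3.1494.

3.15 units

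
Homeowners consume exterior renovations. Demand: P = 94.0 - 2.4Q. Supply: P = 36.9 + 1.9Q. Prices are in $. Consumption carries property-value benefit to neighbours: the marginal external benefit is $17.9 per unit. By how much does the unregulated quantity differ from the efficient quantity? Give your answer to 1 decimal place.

Market equilibrium (private): 36.9 + 1.9Q = 94.0 - 2.4Q → Q_m = 13.2791.
Social marginal benefit = demand + MEB = 111.9 - 2.4Q.
Set SMB = MC: 111.9 - 2.4Q = 36.9 + 1.9Q → Q* = 17.4419.
Gap = |13.2791 − 17.4419| = 4.1628.

4.2 units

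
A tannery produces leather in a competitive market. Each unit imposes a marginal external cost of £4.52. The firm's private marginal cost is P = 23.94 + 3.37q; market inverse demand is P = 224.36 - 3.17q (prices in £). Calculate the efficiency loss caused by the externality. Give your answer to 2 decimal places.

DWL = £1.56

Market equilibrium (private): 23.94 + 3.37q = 224.36 - 3.17q → q_m = 30.6453.
Social marginal cost = private MC + MEC = 28.46 + 3.37q.
Set SMC = demand: 28.46 + 3.37q = 224.36 - 3.17q → q* = 29.9541.
The welfare-loss triangle has base |q_m − q*| and height MEC(q_m) (the vertical gap between SMC and demand is zero at q* and MEC at q_m).
DWL = ½ × 0.6912 × 4.5200 = 1.5621.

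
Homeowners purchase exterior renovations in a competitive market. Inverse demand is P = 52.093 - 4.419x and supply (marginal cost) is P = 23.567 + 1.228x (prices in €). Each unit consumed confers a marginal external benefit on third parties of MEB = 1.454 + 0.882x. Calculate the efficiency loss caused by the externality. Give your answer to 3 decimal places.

DWL = €3.664

Market equilibrium (private): 23.567 + 1.228x = 52.093 - 4.419x → x_m = 5.0515.
Social marginal benefit = demand + MEB = 53.547 - 3.537x.
Set SMB = MC: 53.547 - 3.537x = 23.567 + 1.228x → x* = 6.2917.
Between x* and x_m the wedge SMB − MC runs linearly from 0 to MEB(x_m), so the loss is a triangle.
DWL = ½ × 1.2402 × 5.9095 = 3.6645.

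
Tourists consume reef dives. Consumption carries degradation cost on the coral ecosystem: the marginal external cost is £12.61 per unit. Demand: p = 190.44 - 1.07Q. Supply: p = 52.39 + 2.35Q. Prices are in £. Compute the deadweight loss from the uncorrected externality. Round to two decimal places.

Market equilibrium (private): 52.39 + 2.35Q = 190.44 - 1.07Q → Q_m = 40.3655.
Social marginal benefit = demand − MEC = 177.83 - 1.07Q.
Set SMB = MC: 177.83 - 1.07Q = 52.39 + 2.35Q → Q* = 36.6784.
The loss is the area between SMB and MC from Q* to Q_m; with linear curves that's a triangle of height MEC(Q_m).
DWL = ½ × 3.6871 × 12.6100 = 23.2472.

DWL = £23.25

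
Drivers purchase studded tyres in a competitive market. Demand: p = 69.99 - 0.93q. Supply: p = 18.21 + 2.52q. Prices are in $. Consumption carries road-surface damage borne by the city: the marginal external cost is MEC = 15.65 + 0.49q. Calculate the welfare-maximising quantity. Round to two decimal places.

q* = 9.17

Social marginal benefit = demand − MEC = 54.34 - 1.42q.
Set SMB = MC: 54.34 - 1.42q = 18.21 + 2.52q → q* = 9.1701.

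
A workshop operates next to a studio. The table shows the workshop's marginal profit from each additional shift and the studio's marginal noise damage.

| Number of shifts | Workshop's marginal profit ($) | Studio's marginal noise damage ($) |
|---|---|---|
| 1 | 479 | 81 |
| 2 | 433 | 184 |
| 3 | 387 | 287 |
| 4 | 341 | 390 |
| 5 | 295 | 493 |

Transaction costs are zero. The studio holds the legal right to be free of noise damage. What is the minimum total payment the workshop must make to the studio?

Efficient level: marginal profit ≥ marginal noise damage through level 3, so k* = 3.
With the studio holding the right, the workshop must at least compensate total damage at k*: 81 + 184 + 287 = 552.

$552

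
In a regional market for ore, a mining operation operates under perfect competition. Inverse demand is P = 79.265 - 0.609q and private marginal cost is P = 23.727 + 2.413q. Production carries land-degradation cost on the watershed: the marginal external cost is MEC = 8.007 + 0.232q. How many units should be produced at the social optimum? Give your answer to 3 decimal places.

q* = 14.607

Social marginal cost = private MC + MEC = 31.734 + 2.645q.
Set SMC = demand: 31.734 + 2.645q = 79.265 - 0.609q → q* = 14.6069.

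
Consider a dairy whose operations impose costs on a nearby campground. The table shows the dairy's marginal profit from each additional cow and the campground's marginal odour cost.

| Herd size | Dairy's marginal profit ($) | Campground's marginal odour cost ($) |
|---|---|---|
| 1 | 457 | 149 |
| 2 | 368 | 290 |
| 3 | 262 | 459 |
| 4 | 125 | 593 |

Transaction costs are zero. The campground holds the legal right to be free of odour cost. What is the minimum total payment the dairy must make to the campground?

$439

Efficient level: marginal profit ≥ marginal odour cost through level 2, so k* = 2.
With the campground holding the right, the dairy must at least compensate total damage at k*: 149 + 290 = 439.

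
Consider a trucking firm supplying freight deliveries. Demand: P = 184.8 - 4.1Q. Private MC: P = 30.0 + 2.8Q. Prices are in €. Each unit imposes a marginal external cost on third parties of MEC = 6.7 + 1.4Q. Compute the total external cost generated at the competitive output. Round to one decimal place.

€502.6

Market equilibrium (private): 30.0 + 2.8Q = 184.8 - 4.1Q → Q_m = 22.4348.
Total external cost = ∫₀^{Q_m} (6.7 + 1.4Q) dQ = 6.7×22.4348 + ½×1.4×22.4348² = 502.6373.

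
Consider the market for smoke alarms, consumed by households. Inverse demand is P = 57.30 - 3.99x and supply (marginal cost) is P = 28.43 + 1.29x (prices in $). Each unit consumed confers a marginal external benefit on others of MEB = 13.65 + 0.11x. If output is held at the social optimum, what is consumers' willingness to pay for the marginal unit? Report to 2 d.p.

P = $24.48

Social marginal benefit = demand + MEB = 70.95 - 3.88x.
Set SMB = MC: 70.95 - 3.88x = 28.43 + 1.29x → x* = 8.2244.
Consumer price on the demand curve at x*: 57.30 − 3.99×8.2244 = 24.4846.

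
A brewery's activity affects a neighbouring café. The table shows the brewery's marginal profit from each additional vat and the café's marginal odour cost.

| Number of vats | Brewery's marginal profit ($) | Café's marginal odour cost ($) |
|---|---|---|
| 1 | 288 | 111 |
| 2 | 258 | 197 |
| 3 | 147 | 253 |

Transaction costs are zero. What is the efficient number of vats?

2

Bargaining reaches the level where marginal profit last exceeds marginal odour cost.
That holds through level 2 (258 ≥ 197) but not at 3 (147 < 253).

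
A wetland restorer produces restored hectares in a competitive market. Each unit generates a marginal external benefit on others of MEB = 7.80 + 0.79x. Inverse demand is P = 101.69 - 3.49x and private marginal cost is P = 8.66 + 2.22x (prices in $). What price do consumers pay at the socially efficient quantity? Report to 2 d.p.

Social marginal cost = private MC − MEB = 0.86 + 1.43x.
Set SMC = demand: 0.86 + 1.43x = 101.69 - 3.49x → x* = 20.4939.
Consumer price on the demand curve at x*: 101.69 − 3.49×20.4939 = 30.1663.

P = $30.17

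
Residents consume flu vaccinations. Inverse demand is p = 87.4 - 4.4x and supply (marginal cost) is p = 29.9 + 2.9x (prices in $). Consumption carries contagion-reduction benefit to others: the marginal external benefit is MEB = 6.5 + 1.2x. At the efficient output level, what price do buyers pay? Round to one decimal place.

P = $41.2

Social marginal benefit = demand + MEB = 93.9 - 3.2x.
Set SMB = MC: 93.9 - 3.2x = 29.9 + 2.9x → x* = 10.4918.
Consumer price on the demand curve at x*: 87.4 − 4.4×10.4918 = 41.2361.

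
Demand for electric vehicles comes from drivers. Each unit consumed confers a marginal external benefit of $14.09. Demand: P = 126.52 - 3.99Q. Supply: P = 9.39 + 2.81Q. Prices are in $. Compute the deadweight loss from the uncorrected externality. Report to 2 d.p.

Market equilibrium (private): 9.39 + 2.81Q = 126.52 - 3.99Q → Q_m = 17.2250.
Social marginal benefit = demand + MEB = 140.61 - 3.99Q.
Set SMB = MC: 140.61 - 3.99Q = 9.39 + 2.81Q → Q* = 19.2971.
Between Q* and Q_m the wedge SMB − MC runs linearly from 0 to MEB(Q_m), so the loss is a triangle.
DWL = ½ × 2.0721 × 14.0900 = 14.5979.

DWL = $14.60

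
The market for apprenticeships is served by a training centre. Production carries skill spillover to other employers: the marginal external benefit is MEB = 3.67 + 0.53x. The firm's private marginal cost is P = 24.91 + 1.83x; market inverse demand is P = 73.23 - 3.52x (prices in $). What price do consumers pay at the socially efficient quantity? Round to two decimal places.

Social marginal cost = private MC − MEB = 21.24 + 1.30x.
Set SMC = demand: 21.24 + 1.30x = 73.23 - 3.52x → x* = 10.7863.
Consumer price on the demand curve at x*: 73.23 − 3.52×10.7863 = 35.2622.

P = $35.26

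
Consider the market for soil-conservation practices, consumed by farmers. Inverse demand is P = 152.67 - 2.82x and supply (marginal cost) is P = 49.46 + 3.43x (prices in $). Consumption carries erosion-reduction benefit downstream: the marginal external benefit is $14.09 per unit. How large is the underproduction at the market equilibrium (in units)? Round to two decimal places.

Market equilibrium (private): 49.46 + 3.43x = 152.67 - 2.82x → x_m = 16.5136.
Social marginal benefit = demand + MEB = 166.76 - 2.82x.
Set SMB = MC: 166.76 - 2.82x = 49.46 + 3.43x → x* = 18.7680.
Gap = |16.5136 − 18.7680| = 2.2544.

2.25 units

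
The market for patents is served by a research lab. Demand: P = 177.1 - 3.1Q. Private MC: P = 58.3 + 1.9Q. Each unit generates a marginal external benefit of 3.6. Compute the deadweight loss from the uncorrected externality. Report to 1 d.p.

Market equilibrium (private): 58.3 + 1.9Q = 177.1 - 3.1Q → Q_m = 23.7600.
Social marginal cost = private MC − MEB = 54.7 + 1.9Q.
Set SMC = demand: 54.7 + 1.9Q = 177.1 - 3.1Q → Q* = 24.4800.
Height of the DWL triangle at Q_m is demand(Q_m) − SMC(Q_m) = MEB(Q_m) = 3.6000.
DWL = ½ × 0.7200 × 3.6000 = 1.2960.

DWL = 1.3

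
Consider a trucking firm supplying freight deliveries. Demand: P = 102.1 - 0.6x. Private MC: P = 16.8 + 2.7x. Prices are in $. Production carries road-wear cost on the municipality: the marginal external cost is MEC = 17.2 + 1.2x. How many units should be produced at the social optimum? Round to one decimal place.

Social marginal cost = private MC + MEC = 34.0 + 3.9x.
Set SMC = demand: 34.0 + 3.9x = 102.1 - 0.6x → x* = 15.1333.

x* = 15.1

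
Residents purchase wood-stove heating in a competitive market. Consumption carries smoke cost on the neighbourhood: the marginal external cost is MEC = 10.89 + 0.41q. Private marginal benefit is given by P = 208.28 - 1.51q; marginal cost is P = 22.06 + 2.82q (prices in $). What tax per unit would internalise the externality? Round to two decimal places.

Social marginal benefit = demand − MEC = 197.39 - 1.92q.
Set SMB = MC: 197.39 - 1.92q = 22.06 + 2.82q → q* = 36.9895.
The Pigouvian tax equals MEC at q*: 10.89 + 0.41×36.9895 = 26.0557.

tax = $26.06 per unit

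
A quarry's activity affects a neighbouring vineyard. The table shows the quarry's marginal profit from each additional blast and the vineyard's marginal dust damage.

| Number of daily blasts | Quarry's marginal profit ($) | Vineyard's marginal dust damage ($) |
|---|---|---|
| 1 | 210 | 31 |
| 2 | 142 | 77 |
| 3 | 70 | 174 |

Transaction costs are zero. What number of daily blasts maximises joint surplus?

2

Bargaining reaches the level where marginal profit last exceeds marginal dust damage.
That holds through level 2 (142 ≥ 77) but not at 3 (70 < 174).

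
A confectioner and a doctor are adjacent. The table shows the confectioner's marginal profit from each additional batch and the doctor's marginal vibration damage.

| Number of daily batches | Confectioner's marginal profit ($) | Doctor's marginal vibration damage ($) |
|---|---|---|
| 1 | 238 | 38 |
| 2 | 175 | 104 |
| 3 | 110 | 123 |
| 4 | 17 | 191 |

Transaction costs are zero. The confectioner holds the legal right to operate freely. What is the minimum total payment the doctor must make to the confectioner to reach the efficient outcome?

Left alone the confectioner would choose level 4 (marginal profit stays positive).
Efficient level: k* = 2 (marginal profit ≥ marginal vibration damage through 2).
The doctor must at least cover the confectioner's forgone profit from cutting 4→2: 110 + 17 = 127.

$127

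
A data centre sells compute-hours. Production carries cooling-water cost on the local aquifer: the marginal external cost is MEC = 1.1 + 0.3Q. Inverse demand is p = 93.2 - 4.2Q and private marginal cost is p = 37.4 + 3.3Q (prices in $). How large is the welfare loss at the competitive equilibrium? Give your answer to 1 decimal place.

DWL = $0.7

Market equilibrium (private): 37.4 + 3.3Q = 93.2 - 4.2Q → Q_m = 7.4400.
Social marginal cost = private MC + MEC = 38.5 + 3.6Q.
Set SMC = demand: 38.5 + 3.6Q = 93.2 - 4.2Q → Q* = 7.0128.
The welfare-loss triangle has base |Q_m − Q*| and height MEC(Q_m) (the vertical gap between SMC and demand is zero at Q* and MEC at Q_m).
DWL = ½ × 0.4272 × 3.3320 = 0.7117.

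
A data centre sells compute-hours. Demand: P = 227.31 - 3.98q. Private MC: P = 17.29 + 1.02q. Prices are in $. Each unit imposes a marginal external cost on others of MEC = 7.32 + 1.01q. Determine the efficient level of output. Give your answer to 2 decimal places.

Social marginal cost = private MC + MEC = 24.61 + 2.03q.
Set SMC = demand: 24.61 + 2.03q = 227.31 - 3.98q → q* = 33.7271.

q* = 33.73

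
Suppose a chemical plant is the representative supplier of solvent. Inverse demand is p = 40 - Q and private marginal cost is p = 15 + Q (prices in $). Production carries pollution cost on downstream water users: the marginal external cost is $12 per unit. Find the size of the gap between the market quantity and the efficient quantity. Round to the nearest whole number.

Market equilibrium (private): 15 + Q = 40 - Q → Q_m = 12.5000.
Social marginal cost = private MC + MEC = 27 + Q.
Set SMC = demand: 27 + Q = 40 - Q → Q* = 6.5000.
Gap = |12.5000 − 6.5000| = 6.0000.

6 units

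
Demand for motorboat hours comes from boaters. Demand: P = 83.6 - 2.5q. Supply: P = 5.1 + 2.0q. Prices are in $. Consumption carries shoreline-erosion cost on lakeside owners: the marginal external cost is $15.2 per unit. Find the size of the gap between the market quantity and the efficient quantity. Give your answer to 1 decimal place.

Market equilibrium (private): 5.1 + 2.0q = 83.6 - 2.5q → q_m = 17.4444.
Social marginal benefit = demand − MEC = 68.4 - 2.5q.
Set SMB = MC: 68.4 - 2.5q = 5.1 + 2.0q → q* = 14.0667.
Gap = |17.4444 − 14.0667| = 3.3777.

3.4 units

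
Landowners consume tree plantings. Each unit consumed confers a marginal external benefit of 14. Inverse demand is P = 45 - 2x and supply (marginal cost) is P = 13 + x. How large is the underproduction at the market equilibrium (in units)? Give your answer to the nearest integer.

Market equilibrium (private): 13 + x = 45 - 2x → x_m = 10.6667.
Social marginal benefit = demand + MEB = 59 - 2x.
Set SMB = MC: 59 - 2x = 13 + x → x* = 15.3333.
Gap = |10.6667 − 15.3333| = 4.6666.

5 units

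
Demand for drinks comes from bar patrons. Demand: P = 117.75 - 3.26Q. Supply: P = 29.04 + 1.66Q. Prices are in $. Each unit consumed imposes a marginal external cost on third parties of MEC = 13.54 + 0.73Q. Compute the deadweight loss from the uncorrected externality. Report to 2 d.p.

Market equilibrium (private): 29.04 + 1.66Q = 117.75 - 3.26Q → Q_m = 18.0305.
Social marginal benefit = demand − MEC = 104.21 - 3.99Q.
Set SMB = MC: 104.21 - 3.99Q = 29.04 + 1.66Q → Q* = 13.3044.
The welfare-loss triangle has base |Q_m − Q*| and height MEC(Q_m) (the vertical gap between SMB and MC is zero at Q* and MEC at Q_m).
DWL = ½ × 4.7261 × 26.7023 = 63.0989.

DWL = $63.10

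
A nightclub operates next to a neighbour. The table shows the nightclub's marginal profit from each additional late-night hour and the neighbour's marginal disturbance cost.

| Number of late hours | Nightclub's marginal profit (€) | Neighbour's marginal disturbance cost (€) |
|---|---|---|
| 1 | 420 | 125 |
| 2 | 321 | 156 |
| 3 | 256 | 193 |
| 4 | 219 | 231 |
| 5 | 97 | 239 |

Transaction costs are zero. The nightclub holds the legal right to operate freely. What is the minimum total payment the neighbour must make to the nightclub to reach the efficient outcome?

Left alone the nightclub would choose level 5 (marginal profit stays positive).
Efficient level: k* = 3 (marginal profit ≥ marginal disturbance cost through 3).
The neighbour must at least cover the nightclub's forgone profit from cutting 5→3: 219 + 97 = 316.

€316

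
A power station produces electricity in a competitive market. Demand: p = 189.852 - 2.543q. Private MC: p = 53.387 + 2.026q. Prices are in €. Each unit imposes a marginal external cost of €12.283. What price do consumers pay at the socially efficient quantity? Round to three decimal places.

Social marginal cost = private MC + MEC = 65.670 + 2.026q.
Set SMC = demand: 65.670 + 2.026q = 189.852 - 2.543q → q* = 27.1793.
Consumer price on the demand curve at q*: 189.852 − 2.543×27.1793 = 120.7350.

P = €120.735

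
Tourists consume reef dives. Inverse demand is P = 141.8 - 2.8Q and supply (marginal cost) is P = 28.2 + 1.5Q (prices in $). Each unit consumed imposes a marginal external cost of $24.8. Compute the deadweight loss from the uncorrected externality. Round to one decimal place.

DWL = $71.5

Market equilibrium (private): 28.2 + 1.5Q = 141.8 - 2.8Q → Q_m = 26.4186.
Social marginal benefit = demand − MEC = 117.0 - 2.8Q.
Set SMB = MC: 117.0 - 2.8Q = 28.2 + 1.5Q → Q* = 20.6512.
The loss is the area between SMB and MC from Q* to Q_m; with linear curves that's a triangle of height MEC(Q_m).
DWL = ½ × 5.7674 × 24.8000 = 71.5158.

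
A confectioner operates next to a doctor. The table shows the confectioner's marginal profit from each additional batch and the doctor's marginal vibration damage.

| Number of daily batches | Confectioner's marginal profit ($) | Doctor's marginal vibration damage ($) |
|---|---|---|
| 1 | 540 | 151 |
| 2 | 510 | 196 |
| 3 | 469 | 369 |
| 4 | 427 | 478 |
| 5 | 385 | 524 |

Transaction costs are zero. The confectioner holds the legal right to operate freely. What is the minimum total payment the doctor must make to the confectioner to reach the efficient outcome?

$812

Left alone the confectioner would choose level 5 (marginal profit stays positive).
Efficient level: k* = 3 (marginal profit ≥ marginal vibration damage through 3).
The doctor must at least cover the confectioner's forgone profit from cutting 5→3: 427 + 385 = 812.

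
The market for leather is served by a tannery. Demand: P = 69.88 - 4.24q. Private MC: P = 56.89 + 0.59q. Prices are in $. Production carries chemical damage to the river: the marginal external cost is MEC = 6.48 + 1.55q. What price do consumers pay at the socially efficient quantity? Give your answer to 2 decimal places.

Social marginal cost = private MC + MEC = 63.37 + 2.14q.
Set SMC = demand: 63.37 + 2.14q = 69.88 - 4.24q → q* = 1.0204.
Consumer price on the demand curve at q*: 69.88 − 4.24×1.0204 = 65.5535.

P = $65.55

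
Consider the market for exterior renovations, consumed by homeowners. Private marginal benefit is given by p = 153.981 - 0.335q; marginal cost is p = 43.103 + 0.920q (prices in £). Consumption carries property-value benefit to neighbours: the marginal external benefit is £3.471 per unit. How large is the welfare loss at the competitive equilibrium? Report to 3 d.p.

DWL = £4.800

Market equilibrium (private): 43.103 + 0.920q = 153.981 - 0.335q → q_m = 88.3490.
Social marginal benefit = demand + MEB = 157.452 - 0.335q.
Set SMB = MC: 157.452 - 0.335q = 43.103 + 0.920q → q* = 91.1147.
The welfare-loss triangle has base |q_m − q*| and height MEB(q_m) (the vertical gap between SMB and MC is zero at q* and MEB at q_m).
DWL = ½ × 2.7657 × 3.4710 = 4.7999.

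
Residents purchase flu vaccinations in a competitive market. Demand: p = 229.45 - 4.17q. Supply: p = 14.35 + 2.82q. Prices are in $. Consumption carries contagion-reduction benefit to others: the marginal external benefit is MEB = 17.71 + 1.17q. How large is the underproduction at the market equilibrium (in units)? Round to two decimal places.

Market equilibrium (private): 14.35 + 2.82q = 229.45 - 4.17q → q_m = 30.7725.
Social marginal benefit = demand + MEB = 247.16 - 3.00q.
Set SMB = MC: 247.16 - 3.00q = 14.35 + 2.82q → q* = 40.0017.
Gap = |30.7725 − 40.0017| = 9.2292.

9.23 units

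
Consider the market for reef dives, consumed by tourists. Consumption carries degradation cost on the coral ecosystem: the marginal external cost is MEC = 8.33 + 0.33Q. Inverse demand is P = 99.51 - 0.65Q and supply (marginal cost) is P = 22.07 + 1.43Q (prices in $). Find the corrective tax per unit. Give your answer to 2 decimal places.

tax = $17.79 per unit

Social marginal benefit = demand − MEC = 91.18 - 0.98Q.
Set SMB = MC: 91.18 - 0.98Q = 22.07 + 1.43Q → Q* = 28.6763.
The Pigouvian tax equals MEC at Q*: 8.33 + 0.33×28.6763 = 17.7932.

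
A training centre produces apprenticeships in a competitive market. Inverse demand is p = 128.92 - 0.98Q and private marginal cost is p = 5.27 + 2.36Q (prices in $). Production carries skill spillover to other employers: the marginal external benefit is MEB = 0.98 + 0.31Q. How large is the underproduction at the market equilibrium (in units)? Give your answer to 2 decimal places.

Market equilibrium (private): 5.27 + 2.36Q = 128.92 - 0.98Q → Q_m = 37.0210.
Social marginal cost = private MC − MEB = 4.29 + 2.05Q.
Set SMC = demand: 4.29 + 2.05Q = 128.92 - 0.98Q → Q* = 41.1320.
Gap = |37.0210 − 41.1320| = 4.1110.

4.11 units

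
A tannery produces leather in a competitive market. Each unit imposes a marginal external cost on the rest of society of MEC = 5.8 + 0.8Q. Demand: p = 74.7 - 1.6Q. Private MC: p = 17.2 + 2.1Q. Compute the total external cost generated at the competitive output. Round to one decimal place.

186.7

Market equilibrium (private): 17.2 + 2.1Q = 74.7 - 1.6Q → Q_m = 15.5405.
Total external cost = ∫₀^{Q_m} (5.8 + 0.8Q) dQ = 5.8×15.5405 + ½×0.8×15.5405² = 186.7378.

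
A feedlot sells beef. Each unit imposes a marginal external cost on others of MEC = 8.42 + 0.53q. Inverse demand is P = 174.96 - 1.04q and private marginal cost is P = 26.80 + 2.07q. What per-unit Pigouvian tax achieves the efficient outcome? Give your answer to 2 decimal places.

tax = 28.77 per unit

Social marginal cost = private MC + MEC = 35.22 + 2.60q.
Set SMC = demand: 35.22 + 2.60q = 174.96 - 1.04q → q* = 38.3901.
The Pigouvian tax equals MEC at q*: 8.42 + 0.53×38.3901 = 28.7668.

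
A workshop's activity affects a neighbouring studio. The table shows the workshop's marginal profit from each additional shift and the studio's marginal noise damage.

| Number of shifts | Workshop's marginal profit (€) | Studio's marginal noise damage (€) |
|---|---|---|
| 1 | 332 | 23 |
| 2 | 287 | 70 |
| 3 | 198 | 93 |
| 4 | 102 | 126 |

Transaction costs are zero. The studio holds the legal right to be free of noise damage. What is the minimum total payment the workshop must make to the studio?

€186

Efficient level: marginal profit ≥ marginal noise damage through level 3, so k* = 3.
With the studio holding the right, the workshop must at least compensate total damage at k*: 23 + 70 + 93 = 186.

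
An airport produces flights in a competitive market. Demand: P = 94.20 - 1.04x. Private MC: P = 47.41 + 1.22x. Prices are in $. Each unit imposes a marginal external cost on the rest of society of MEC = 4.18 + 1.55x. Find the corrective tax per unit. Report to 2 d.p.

tax = $21.51 per unit

Social marginal cost = private MC + MEC = 51.59 + 2.77x.
Set SMC = demand: 51.59 + 2.77x = 94.20 - 1.04x → x* = 11.1837.
The Pigouvian tax equals MEC at x*: 4.18 + 1.55×11.1837 = 21.5147.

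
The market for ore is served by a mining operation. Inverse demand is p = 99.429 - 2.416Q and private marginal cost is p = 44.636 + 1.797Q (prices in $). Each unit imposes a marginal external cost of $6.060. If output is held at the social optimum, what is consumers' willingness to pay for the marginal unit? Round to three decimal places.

P = $71.482

Social marginal cost = private MC + MEC = 50.696 + 1.797Q.
Set SMC = demand: 50.696 + 1.797Q = 99.429 - 2.416Q → Q* = 11.5673.
Consumer price on the demand curve at Q*: 99.429 − 2.416×11.5673 = 71.4824.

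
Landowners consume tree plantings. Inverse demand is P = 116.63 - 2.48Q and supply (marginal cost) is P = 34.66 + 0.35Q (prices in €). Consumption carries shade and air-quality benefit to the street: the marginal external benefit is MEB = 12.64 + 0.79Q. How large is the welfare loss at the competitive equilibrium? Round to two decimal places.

DWL = €309.27

Market equilibrium (private): 34.66 + 0.35Q = 116.63 - 2.48Q → Q_m = 28.9647.
Social marginal benefit = demand + MEB = 129.27 - 1.69Q.
Set SMB = MC: 129.27 - 1.69Q = 34.66 + 0.35Q → Q* = 46.3775.
The welfare-loss triangle has base |Q_m − Q*| and height MEB(Q_m) (the vertical gap between SMB and MC is zero at Q* and MEB at Q_m).
DWL = ½ × 17.4128 × 35.5221 = 309.2696.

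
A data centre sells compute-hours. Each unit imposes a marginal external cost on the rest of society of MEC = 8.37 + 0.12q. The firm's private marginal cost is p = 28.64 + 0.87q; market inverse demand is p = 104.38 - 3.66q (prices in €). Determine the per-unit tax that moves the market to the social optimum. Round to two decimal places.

tax = €10.11 per unit

Social marginal cost = private MC + MEC = 37.01 + 0.99q.
Set SMC = demand: 37.01 + 0.99q = 104.38 - 3.66q → q* = 14.4882.
The Pigouvian tax equals MEC at q*: 8.37 + 0.12×14.4882 = 10.1086.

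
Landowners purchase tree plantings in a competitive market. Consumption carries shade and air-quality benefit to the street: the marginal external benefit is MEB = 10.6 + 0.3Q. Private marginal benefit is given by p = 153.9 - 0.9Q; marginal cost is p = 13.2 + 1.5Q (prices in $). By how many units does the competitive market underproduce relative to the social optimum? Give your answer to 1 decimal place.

13.4 units

Market equilibrium (private): 13.2 + 1.5Q = 153.9 - 0.9Q → Q_m = 58.6250.
Social marginal benefit = demand + MEB = 164.5 - 0.6Q.
Set SMB = MC: 164.5 - 0.6Q = 13.2 + 1.5Q → Q* = 72.0476.
Gap = |58.6250 − 72.0476| = 13.4226.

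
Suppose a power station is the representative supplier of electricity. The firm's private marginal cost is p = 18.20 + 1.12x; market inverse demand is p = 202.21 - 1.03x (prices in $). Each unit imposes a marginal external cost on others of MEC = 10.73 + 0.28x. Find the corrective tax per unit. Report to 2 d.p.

Social marginal cost = private MC + MEC = 28.93 + 1.40x.
Set SMC = demand: 28.93 + 1.40x = 202.21 - 1.03x → x* = 71.3086.
The Pigouvian tax equals MEC at x*: 10.73 + 0.28×71.3086 = 30.6964.

tax = $30.70 per unit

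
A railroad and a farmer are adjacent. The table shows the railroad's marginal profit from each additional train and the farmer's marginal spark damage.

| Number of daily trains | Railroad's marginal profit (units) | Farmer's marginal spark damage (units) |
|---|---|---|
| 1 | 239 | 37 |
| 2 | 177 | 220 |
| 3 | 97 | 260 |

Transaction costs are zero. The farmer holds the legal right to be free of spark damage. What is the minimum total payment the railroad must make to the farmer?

37

Efficient level: marginal profit ≥ marginal spark damage through level 1, so k* = 1.
With the farmer holding the right, the railroad must at least compensate total damage at k*: 37 = 37.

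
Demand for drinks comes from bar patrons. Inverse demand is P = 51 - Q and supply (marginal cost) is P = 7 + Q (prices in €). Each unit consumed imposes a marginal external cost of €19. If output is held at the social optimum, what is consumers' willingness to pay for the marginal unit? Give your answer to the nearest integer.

P = €39

Social marginal benefit = demand − MEC = 32 - Q.
Set SMB = MC: 32 - Q = 7 + Q → Q* = 12.5000.
Consumer price on the demand curve at Q*: 51 − 1×12.5000 = 38.5000.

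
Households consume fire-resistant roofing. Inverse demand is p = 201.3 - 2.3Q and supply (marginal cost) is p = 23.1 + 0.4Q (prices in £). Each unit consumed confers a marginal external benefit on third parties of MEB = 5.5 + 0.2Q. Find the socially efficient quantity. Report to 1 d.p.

Social marginal benefit = demand + MEB = 206.8 - 2.1Q.
Set SMB = MC: 206.8 - 2.1Q = 23.1 + 0.4Q → Q* = 73.4800.

Q* = 73.5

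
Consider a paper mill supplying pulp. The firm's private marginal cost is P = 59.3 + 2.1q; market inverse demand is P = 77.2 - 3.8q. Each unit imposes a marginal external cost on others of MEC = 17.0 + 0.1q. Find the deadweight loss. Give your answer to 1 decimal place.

DWL = 25.0

Market equilibrium (private): 59.3 + 2.1q = 77.2 - 3.8q → q_m = 3.0339.
Social marginal cost = private MC + MEC = 76.3 + 2.2q.
Set SMC = demand: 76.3 + 2.2q = 77.2 - 3.8q → q* = 0.1500.
The welfare-loss triangle has base |q_m − q*| and height MEC(q_m) (the vertical gap between SMC and demand is zero at q* and MEC at q_m).
DWL = ½ × 2.8839 × 17.3034 = 24.9506.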